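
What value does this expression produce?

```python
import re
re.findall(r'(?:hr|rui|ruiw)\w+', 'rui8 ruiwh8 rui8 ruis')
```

['rui8', 'ruiwh8', 'rui8', 'ruis']

Scanning left to right: at [0:4] → 'rui8'; at [5:11] → 'ruiwh8'; at [12:16] → 'rui8'; at [17:21] → 'ruis'.
`findall` yields the raw match text (4 of them) because the pattern has no groups.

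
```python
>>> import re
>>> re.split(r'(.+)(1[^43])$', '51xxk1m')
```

['', '51xxk', '1m', '']

This matches one or more of any character (captured); then a literal '1', then any character except [43] (captured); then anchored at the end.
Matches to split on: at [0:7] → '51xxk1m'.
The group in the pattern means `split` returns the separators' captures alongside the pieces.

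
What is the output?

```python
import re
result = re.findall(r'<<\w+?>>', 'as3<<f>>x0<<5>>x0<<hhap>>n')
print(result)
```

['<<f>>', '<<5>>', '<<hhap>>']

Matches: at [3:8] → '<<f>>'; at [10:15] → '<<5>>'; at [17:25] → '<<hhap>>'.
Since nothing is captured, `findall` lists the 3 matched substrings directly.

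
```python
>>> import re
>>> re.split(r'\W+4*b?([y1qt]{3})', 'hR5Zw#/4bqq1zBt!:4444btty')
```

['hR5Zw', 'qq1', 'zBt', 'tty', '']

Pattern: one or more of a non-word character, then zero or more of the literal '4', then optionally a literal 'b'; then exactly 3 of one of [y1qt] (captured).
Matches to split on: at [5:12] → '#/4bqq1'; at [15:25] → '!:4444btty'.
With a capturing group present, the delimiter's captured portion is kept in the result list.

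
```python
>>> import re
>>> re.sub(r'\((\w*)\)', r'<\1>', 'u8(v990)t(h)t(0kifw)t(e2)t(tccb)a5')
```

'u8<v990>t<h>t<0kifw>t<e2>t<tccb>a5'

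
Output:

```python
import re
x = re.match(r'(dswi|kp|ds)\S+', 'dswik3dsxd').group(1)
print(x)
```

Alternation isn't longest-match — the leftmost alternative that fits at this position is chosen.
With `match`, the pattern is implicitly anchored at the beginning.
The match spans [0:10] → 'dswik3dsxd'.
Captured: group 1 = 'dswi'.

dswi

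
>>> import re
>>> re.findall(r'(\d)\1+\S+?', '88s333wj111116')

['8', '3', '1']

The backreference `\1` re-matches whatever the first group consumed, character for character.
Because there's exactly one group, `findall` drops the full match and keeps group 1 from each hit.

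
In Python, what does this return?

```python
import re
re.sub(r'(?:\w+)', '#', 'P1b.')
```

The pattern matches one or more of a word character (non-capturing group).
Matches: at [0:3] → 'P1b'.
Each match is replaced by '#'.

'#.'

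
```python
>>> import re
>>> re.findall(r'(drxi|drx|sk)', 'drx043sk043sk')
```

Walking the string: at [0:3] match 'drx', group 1 = 'drx'; at [6:8] match 'sk', group 1 = 'sk'; at [11:13] match 'sk', group 1 = 'sk'.
One capturing group, so `findall` returns just the captured substring from each match — 3 in all.

['drx', 'sk', 'sk']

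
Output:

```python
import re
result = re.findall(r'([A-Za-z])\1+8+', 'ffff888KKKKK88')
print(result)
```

['f', 'K']

The backreference `\1` re-matches whatever the first group consumed, character for character.
With a single group, `findall` returns only what that group captured — 2 items.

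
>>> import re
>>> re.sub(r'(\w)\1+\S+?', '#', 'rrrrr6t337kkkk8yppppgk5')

`\1` is not a pattern — it's the concrete string captured by group 1, re-applied verbatim.
Each match is replaced by '#'.

'#t##y#k5'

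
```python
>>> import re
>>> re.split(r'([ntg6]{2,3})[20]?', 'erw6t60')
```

Pattern: 2 to 3 of one of [ntg6] (captured); then optionally one of [20].
Matches to split on: at [3:7] → '6t60'.
`re.split` interleaves the captured-group text with the surrounding fragments.

['erw', '6t6', '']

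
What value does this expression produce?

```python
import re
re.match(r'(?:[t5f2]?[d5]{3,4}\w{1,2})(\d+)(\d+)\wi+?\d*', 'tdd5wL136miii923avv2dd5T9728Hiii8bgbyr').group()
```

The pattern matches optionally one of [t5f2], then 3 to 4 of one of [d5], then 1 to 2 of a word character (non-capturing group); then one or more of a digit (captured); then one or more of a digit (captured); then a word character, then one or more of a literal 'i' (lazy), then zero or more of a digit.
`re.match` only tries the pattern at the start of the string.
The match spans [0:11] → 'tdd5wL136mi'.
Captured: group 1 = '13', group 2 = '6'.

'tdd5wL136mi'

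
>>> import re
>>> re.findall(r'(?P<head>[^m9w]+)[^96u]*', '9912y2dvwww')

['12y2dv']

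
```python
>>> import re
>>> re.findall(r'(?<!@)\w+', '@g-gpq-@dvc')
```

A negative assertion filters positions out without eating any characters.
Scanning left to right: at [3:6] → 'gpq'; at [9:11] → 'vc'.
`findall` yields the raw match text (2 of them) because the pattern has no groups.

['gpq', 'vc']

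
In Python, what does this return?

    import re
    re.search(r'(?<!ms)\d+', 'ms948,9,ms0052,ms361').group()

'48'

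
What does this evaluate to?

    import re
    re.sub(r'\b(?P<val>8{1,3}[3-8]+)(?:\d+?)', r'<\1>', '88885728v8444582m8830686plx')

The `?` after the quantifier makes it lazy — it takes as little as possible before letting the rest of the pattern try.
`\1` in the replacement pulls in group 1's text for each match.

'<888857>8v8444582m8830686plx'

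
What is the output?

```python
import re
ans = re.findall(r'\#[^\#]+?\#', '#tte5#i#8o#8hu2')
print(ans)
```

['#tte5#', '#8o#']

`findall` yields the raw match text (2 of them) because the pattern has no groups.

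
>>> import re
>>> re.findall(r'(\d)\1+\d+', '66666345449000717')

['6']

The backreference `\1` re-matches whatever the first group consumed, character for character.
`findall` collects group 1 from the one match (1 total).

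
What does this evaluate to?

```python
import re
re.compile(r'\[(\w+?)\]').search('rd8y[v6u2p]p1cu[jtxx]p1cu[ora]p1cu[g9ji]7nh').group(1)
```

'v6u2p'

The match spans [4:11] → '[v6u2p]'.
Captured: group 1 = 'v6u2p'.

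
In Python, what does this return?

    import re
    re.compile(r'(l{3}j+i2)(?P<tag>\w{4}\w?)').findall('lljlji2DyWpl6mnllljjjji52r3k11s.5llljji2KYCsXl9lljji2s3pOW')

[('llljji2', 'KYCsX')]

The pattern matches exactly 3 of a literal 'l', then one or more of the literal 'j', then the literal 'i2' (captured); then exactly 4 of a word character, then optionally a word character (captured as 'tag').
Scanning left to right: at [33:45] match 'llljji2KYCsX', groups = ('llljji2', 'KYCsX').
With 2 capturing groups, `findall` returns a 2-tuple per match.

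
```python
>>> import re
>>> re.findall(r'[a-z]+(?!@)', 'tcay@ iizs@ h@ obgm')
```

`(?!…)`/`(?<!…)` only lets a position through if the neighbouring text does NOT match; no characters are consumed.
Matches: at [0:3] → 'tca'; at [6:9] → 'iiz'; at [15:19] → 'obgm'.
Since nothing is captured, `findall` lists the 3 matched substrings directly.

['tca', 'iiz', 'obgm']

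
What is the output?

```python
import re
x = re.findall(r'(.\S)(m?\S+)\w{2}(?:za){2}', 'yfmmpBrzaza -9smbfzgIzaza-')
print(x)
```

This matches any character, then a non-whitespace character (captured); then optionally the literal 'm', then one or more of a non-whitespace character (captured); then exactly 2 of a word character, then the literal 'za' repeated 2 times.
Matches: at [0:11] match 'yfmmpBrzaza', groups = ('yf', 'mmp'); at [11:25] match ' -9smbfzgIzaza', groups = (' -', '9smbfz').
2 groups means each result is a tuple of 2 captured strings — 2 here.

[('yf', 'mmp'), (' -', '9smbfz')]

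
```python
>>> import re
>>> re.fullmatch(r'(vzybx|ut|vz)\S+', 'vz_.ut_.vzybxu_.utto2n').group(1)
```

`re.fullmatch` is like wrapping the pattern in `^…$` (in single-line mode).
The match spans [0:22] → 'vz_.ut_.vzybxu_.utto2n'.
Captured: group 1 = 'vz'.

'vz'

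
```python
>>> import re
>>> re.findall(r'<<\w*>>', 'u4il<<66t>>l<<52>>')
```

['<<66t>>', '<<52>>']

Scanning left to right: at [4:11] → '<<66t>>'; at [12:18] → '<<52>>'.
Since nothing is captured, `findall` lists the 2 matched substrings directly.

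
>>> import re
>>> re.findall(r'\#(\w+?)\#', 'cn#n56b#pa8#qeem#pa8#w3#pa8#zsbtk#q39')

Matches: at [2:8] match '#n56b#', group 1 = 'n56b'; at [11:17] match '#qeem#', group 1 = 'qeem'; at [20:24] match '#w3#', group 1 = 'w3'; at [27:34] match '#zsbtk#', group 1 = 'zsbtk'.
With a single group, `findall` returns only what that group captured — 4 items.

['n56b', 'qeem', 'w3', 'zsbtk']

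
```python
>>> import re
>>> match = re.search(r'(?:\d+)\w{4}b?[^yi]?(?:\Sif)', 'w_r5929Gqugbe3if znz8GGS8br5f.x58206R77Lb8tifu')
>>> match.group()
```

The pattern matches one or more of a digit (non-capturing group); then exactly 4 of a word character, then optionally a literal 'b'; then optionally any character except [yi]; then a non-whitespace character, then the literal 'if' (non-capturing group).
`search` walks the string left to right and returns the first match it finds.
The match spans [3:16] → '5929Gqugbe3if'.

'5929Gqugbe3if'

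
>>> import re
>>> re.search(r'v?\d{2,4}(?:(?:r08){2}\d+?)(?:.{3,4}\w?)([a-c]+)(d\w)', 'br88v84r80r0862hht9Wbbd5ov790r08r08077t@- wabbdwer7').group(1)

The match spans [25:48] → 'v790r08r08077t@- wabbdw'.
Captured: group 1 = 'abb', group 2 = 'dw'.

'abb'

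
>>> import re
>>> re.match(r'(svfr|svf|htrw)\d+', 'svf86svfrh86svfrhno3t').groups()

`re.match` only tries the pattern at the start of the string.
The match spans [0:5] → 'svf86'.
Captured: group 1 = 'svf'.

('svf',)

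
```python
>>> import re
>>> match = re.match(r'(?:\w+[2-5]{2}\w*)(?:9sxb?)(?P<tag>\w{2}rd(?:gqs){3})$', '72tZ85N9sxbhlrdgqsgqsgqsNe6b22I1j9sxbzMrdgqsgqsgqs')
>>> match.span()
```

(0, 50)

With `match`, the pattern is implicitly anchored at the beginning.
The match spans [0:50] → '72tZ85N9sxbhlrdgqsgqsgqsNe6b22I1j9sxbzMrdgqsgqsgqs'.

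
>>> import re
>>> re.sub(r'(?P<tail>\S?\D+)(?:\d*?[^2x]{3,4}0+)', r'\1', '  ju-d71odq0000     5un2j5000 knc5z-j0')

'  ju-d     5un knc'

The replacement refers to a captured group, so each match is rewritten using its own captured text.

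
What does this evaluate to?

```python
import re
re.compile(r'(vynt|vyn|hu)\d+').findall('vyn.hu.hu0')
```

['hu']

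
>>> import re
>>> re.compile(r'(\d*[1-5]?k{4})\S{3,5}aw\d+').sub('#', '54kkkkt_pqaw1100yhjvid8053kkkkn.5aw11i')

The pattern matches zero or more of a digit, then optionally a character in [1-5], then exactly 4 of the literal 'k' (captured); then 3 to 5 of a non-whitespace character, then the literal 'aw'; then one or more of a digit.
Each match is replaced by '#'.

'#yhjvid#i'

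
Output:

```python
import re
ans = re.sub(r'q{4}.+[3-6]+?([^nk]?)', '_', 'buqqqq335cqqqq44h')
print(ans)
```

bu_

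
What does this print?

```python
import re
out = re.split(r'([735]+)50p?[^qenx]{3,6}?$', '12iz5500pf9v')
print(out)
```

Pattern: one or more of one of [735] (captured); then the literal '50', then optionally a literal 'p'; then 3 to 6 of any character except [qenx] (lazy); then anchored at the end.
Matches to split on: at [4:12] → '5500pf9v'.
With a capturing group present, the delimiter's captured portion is kept in the result list.

['12iz', '5', '']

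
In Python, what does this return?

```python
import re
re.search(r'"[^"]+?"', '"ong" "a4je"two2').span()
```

The match spans [0:5] → '"ong"'.

(0, 5)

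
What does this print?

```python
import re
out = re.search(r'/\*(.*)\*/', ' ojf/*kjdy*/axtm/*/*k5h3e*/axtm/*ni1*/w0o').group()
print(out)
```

/*kjdy*/axtm/*/*k5h3e*/axtm/*ni1*/

The match spans [4:38] → '/*kjdy*/axtm/*/*k5h3e*/axtm/*ni1*/'.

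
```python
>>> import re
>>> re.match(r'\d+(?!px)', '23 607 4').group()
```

The negative lookahead/lookbehind blocks any match where the forbidden context is present.
With `match`, the pattern is implicitly anchored at the beginning.
The match spans [0:2] → '23'.

'23'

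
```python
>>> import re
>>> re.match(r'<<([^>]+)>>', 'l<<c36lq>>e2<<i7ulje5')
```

`re.match` won't scan ahead — the pattern has to work from the very first character.
Here position 0 doesn't satisfy it, so the call returns None.

None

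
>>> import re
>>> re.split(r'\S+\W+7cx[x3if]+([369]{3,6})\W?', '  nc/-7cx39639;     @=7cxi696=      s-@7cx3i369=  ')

Pattern: one or more of a non-whitespace character; then one or more of a non-word character, then the literal '7cx', then one or more of one of [x3if]; then 3 to 6 of one of [369] (captured); then optionally a non-word character.
Matches to split on: at [2:30] → 'nc/-7cx39639;     @=7cxi696='; at [36:48] → 's-@7cx3i369='.
The group in the pattern means `split` returns the separators' captures alongside the pieces.

['  ', '696', '      ', '369', '  ']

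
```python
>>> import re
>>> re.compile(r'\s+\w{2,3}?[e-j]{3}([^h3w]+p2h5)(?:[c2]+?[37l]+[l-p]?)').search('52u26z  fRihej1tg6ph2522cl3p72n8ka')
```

This matches one or more of whitespace, then 2 to 3 of a word character (lazy), then exactly 3 of a character in [e-j]; then one or more of any character except [h3w], then the literal 'p2h', then a literal '5' (captured); then one or more of one of [c2] (lazy), then one or more of one of [37l], then optionally a character in [l-p] (non-capturing group).
`re.search` scans for the first position where the pattern succeeds.
Here no position works, so the call returns None.

None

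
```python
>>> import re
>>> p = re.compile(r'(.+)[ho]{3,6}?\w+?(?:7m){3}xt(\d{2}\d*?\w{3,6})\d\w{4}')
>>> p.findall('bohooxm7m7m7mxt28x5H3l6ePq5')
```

The pattern matches one or more of any character (captured); then 3 to 6 of one of [ho] (lazy), then one or more of a word character (lazy); then the literal '7m' repeated 3 times, then the literal 'xt'; then exactly 2 of a digit, then zero or more of a digit (lazy), then 3 to 6 of a word character (captured); then a digit, then exactly 4 of a word character.
Scanning left to right: at [0:27] match 'bohooxm7m7m7mxt28x5H3l6ePq5', groups = ('bo', '28x5H3l').
`findall` packs the 2 group values into a tuple for every match.

[('bo', '28x5H3l')]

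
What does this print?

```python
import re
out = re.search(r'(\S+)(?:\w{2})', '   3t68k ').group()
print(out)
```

Pattern: one or more of a non-whitespace character (captured); then exactly 2 of a word character (non-capturing group).
`re.search` scans for the first position where the pattern succeeds.
The match spans [3:8] → '3t68k'.
Captured: group 1 = '3t6'.

3t68k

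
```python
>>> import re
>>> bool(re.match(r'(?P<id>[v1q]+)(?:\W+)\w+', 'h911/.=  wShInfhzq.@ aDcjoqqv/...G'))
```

False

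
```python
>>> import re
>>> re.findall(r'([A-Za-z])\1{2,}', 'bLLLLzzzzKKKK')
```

After group 1 captures some text, `\1` only succeeds where that same text appears again.
Scanning left to right: at [1:5] match 'LLLL', group 1 = 'L'; at [5:9] match 'zzzz', group 1 = 'z'; at [9:13] match 'KKKK', group 1 = 'K'.
One capturing group, so `findall` returns just the captured substring from each match — 3 in all.

['L', 'z', 'K']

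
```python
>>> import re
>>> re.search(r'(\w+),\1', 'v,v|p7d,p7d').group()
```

'v,v'

`\1` has to match the exact text group 1 already captured.
Unlike `match`, `search` isn't anchored — it looks for the pattern anywhere in the string.
The match spans [0:3] → 'v,v'.
Captured: group 1 = 'v'.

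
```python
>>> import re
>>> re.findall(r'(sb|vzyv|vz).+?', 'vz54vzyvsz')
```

Alternation isn't longest-match — the leftmost alternative that fits at this position is chosen.
`findall` collects group 1 from each match (2 total).

['vz', 'vzyv']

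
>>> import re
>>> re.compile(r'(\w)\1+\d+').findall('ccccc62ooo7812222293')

['c', 'o']

The backreference `\1` re-matches whatever the first group consumed, character for character.
Scanning left to right: at [0:7] match 'ccccc62', group 1 = 'c'; at [7:20] match 'ooo7812222293', group 1 = 'o'.
One capturing group, so `findall` returns just the captured substring from each match — 2 in all.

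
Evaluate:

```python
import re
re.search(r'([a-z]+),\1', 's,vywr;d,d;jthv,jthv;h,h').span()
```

(7, 10)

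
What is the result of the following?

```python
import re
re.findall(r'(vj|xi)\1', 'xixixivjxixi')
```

['xi', 'xi']

A backreference is literal: `\1` must see the identical characters the first group matched.
Walking the string: at [0:4] match 'xixi', group 1 = 'xi'; at [8:12] match 'xixi', group 1 = 'xi'.
`findall` collects group 1 from each match (2 total).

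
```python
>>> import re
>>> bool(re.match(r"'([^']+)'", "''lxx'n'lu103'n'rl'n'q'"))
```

False

`re.match` won't scan ahead — the pattern has to work from the very first character.
Here the string doesn't start with a match, so the call returns None, and `bool(None)` is False.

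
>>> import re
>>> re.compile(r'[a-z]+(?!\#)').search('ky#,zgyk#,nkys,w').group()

'k'

The negative lookahead/lookbehind blocks any match where the forbidden context is present.
`re.search` scans for the first position where the pattern succeeds.
The match spans [0:1] → 'k'.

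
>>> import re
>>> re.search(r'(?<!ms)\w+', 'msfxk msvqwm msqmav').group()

A negative assertion filters positions out without eating any characters.
`re.search` scans for the first position where the pattern succeeds.
The match spans [0:5] → 'msfxk'.

'msfxk'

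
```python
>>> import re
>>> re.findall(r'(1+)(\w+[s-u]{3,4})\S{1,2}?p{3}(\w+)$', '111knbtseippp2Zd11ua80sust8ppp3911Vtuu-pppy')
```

This matches one or more of a literal '1' (captured); then one or more of a word character, then 3 to 4 of a character in [s-u] (captured); then 1 to 2 of a non-whitespace character (lazy), then exactly 3 of a literal 'p'; then one or more of a word character (captured); then anchored at the end.
3 groups means the one result is a tuple of 3 captured strings — 1 here.

[('111', 'knbtseippp2Zd11ua80sust8ppp3911Vtuu', 'y')]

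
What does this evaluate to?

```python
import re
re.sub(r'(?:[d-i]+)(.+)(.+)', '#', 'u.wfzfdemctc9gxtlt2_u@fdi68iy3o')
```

'u.w#'

The pattern matches one or more of a character in [d-i] (non-capturing group); then one or more of any character (captured); then one or more of any character (captured).
`sub` substitutes '#' at each match site.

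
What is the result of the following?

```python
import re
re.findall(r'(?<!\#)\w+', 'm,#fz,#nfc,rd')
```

['m', 'z', 'fc', 'rd']

`(?!…)`/`(?<!…)` only lets a position through if the neighbouring text does NOT match; no characters are consumed.
Matches: at [0:1] → 'm'; at [4:5] → 'z'; at [8:10] → 'fc'; at [11:13] → 'rd'.
With no groups in the pattern, `findall` gives back each whole match — 4 here.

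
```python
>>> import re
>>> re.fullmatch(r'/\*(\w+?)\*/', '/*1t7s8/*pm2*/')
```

None

`fullmatch` succeeds only if the pattern covers the string from start to end.
Here the string isn't matched end-to-end, so the call returns None.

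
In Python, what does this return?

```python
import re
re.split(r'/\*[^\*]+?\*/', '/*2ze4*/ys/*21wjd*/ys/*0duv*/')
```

The string is cut at each match, leaving 4 pieces.

['', 'ys', 'ys', '']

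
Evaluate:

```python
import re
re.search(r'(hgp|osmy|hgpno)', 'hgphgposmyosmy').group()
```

The match spans [0:3] → 'hgp'.

'hgp'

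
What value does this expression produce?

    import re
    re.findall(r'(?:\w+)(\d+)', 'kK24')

['4']

This matches one or more of a word character (non-capturing group); then one or more of a digit (captured).
Matches: at [0:4] match 'kK24', group 1 = '4'.
`findall` collects group 1 from the one match (1 total).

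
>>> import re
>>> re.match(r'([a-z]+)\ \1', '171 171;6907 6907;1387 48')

None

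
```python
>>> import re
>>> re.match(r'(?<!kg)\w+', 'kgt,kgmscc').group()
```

`match` is anchored at position 0; if the pattern doesn't fit there, it returns None.
The match spans [0:3] → 'kgt'.

'kgt'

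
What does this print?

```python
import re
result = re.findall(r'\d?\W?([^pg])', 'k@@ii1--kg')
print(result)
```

['k', '@', 'i', 'i', '-', 'k']

Pattern: optionally a digit, then optionally a non-word character; then any character except [pg] (captured).
One capturing group, so `findall` returns just the captured substring from each match — 6 in all.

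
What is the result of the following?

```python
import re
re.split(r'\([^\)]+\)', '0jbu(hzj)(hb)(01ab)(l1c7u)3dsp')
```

Splitting on the pattern gives 5 pieces.

['0jbu', '', '', '', '3dsp']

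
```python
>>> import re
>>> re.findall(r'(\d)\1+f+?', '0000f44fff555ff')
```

After group 1 captures some text, `\1` only succeeds where that same text appears again.
Walking the string: at [0:5] match '0000f', group 1 = '0'; at [5:8] match '44f', group 1 = '4'; at [10:14] match '555f', group 1 = '5'.
One capturing group, so `findall` returns just the captured substring from each match — 3 in all.

['0', '4', '5']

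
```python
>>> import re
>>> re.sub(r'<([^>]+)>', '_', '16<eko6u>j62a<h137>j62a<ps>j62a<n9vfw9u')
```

'16_j62a_j62a_j62a<n9vfw9u'

`sub` substitutes '_' at each match site.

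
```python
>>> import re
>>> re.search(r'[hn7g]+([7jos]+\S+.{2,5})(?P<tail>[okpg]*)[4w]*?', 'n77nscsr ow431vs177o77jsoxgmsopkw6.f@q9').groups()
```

('scsr ow43', '')

This matches one or more of one of [hn7g]; then one or more of one of [7jos], then one or more of a non-whitespace character, then 2 to 5 of any character (captured); then zero or more of one of [okpg] (captured as 'tail'); then zero or more of one of [4w] (lazy).
`re.search` scans for the first position where the pattern succeeds.
The match spans [0:13] → 'n77nscsr ow43'.
Captured: group 1 = 'scsr ow43', group 2 = ''.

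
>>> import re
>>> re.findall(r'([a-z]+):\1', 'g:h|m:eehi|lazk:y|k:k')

`\1` is not a pattern — it's the concrete string captured by group 1, re-applied verbatim.
`findall` collects group 1 from the one match (1 total).

['k']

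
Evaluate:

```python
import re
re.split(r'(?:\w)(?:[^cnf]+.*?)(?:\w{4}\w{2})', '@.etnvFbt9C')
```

The pattern matches a word character (non-capturing group); then one or more of any character except [cnf], then zero or more of any character (lazy) (non-capturing group); then exactly 4 of a word character, then exactly 2 of a word character (non-capturing group).
Matches to split on: at [2:10] → 'etnvFbt9'.
Splitting on the pattern gives 2 pieces.

['@.', 'C']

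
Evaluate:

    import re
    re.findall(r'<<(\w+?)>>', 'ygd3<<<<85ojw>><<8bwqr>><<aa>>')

['85ojw', '8bwqr', 'aa']

Because there's exactly one group, `findall` drops the full match and keeps group 1 from each hit.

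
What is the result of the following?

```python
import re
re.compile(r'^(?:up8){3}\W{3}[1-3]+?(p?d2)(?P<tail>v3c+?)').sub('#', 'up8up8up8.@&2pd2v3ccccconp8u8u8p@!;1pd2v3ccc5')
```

'#cccconp8u8u8p@!;1pd2v3ccc5'

This matches anchored at the start of the string; then the literal 'up8' repeated 3 times, then exactly 3 of a non-word character; then one or more of a character in [1-3] (lazy); then optionally a literal 'p', then the literal 'd2' (captured); then the literal 'v3', then one or more of the literal 'c' (lazy) (captured as 'tail').
A non-greedy quantifier consumes as few characters as it can — just enough that the remainder of the pattern still matches from where it stops; whatever follows it matches normally.
Matches: at [0:19] → 'up8up8up8.@&2pd2v3c'.
`sub` substitutes '#' at each match site.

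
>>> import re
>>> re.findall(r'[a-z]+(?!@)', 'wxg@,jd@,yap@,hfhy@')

['wx', 'j', 'ya', 'hfh']

`(?!…)`/`(?<!…)` only lets a position through if the neighbouring text does NOT match; no characters are consumed.
Scanning left to right: at [0:2] → 'wx'; at [5:6] → 'j'; at [9:11] → 'ya'; at [14:17] → 'hfh'.
No capturing groups, so `findall` returns the 4 full match strings.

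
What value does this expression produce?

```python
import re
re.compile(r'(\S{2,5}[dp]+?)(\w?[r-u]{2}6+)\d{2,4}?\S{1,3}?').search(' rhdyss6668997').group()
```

Pattern: 2 to 5 of a non-whitespace character, then one or more of one of [dp] (lazy) (captured); then optionally a word character, then exactly 2 of a character in [r-u], then one or more of a literal '6' (captured); then 2 to 4 of a digit (lazy), then 1 to 3 of a non-whitespace character (lazy).
A `+?`/`*?`/`{m,n}?` starts at its minimum and grows only as far as needed for what follows to match.
`re.search` tries every starting position until one works.
The match spans [1:13] → 'rhdyss666899'.
Captured: group 1 = 'rhd', group 2 = 'yss666'.

'rhdyss666899'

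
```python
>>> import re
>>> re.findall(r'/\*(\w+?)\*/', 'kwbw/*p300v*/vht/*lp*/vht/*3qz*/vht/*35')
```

Scanning left to right: at [4:13] match '/*p300v*/', group 1 = 'p300v'; at [16:22] match '/*lp*/', group 1 = 'lp'; at [25:32] match '/*3qz*/', group 1 = '3qz'.
Because there's exactly one group, `findall` drops the full match and keeps group 1 from each hit.

['p300v', 'lp', '3qz']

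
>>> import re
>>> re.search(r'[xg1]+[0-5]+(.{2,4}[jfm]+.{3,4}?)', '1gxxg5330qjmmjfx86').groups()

('qjmmjfx86',)

The match spans [0:18] → '1gxxg5330qjmmjfx86'.
Captured: group 1 = 'qjmmjfx86'.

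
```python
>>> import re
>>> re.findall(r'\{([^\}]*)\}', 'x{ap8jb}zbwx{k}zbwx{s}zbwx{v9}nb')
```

Matches: at [1:8] match '{ap8jb}', group 1 = 'ap8jb'; at [12:15] match '{k}', group 1 = 'k'; at [19:22] match '{s}', group 1 = 's'; at [26:30] match '{v9}', group 1 = 'v9'.
One capturing group, so `findall` returns just the captured substring from each match — 4 in all.

['ap8jb', 'k', 's', 'v9']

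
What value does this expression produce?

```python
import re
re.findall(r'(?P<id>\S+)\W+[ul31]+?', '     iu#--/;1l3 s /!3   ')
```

['iu#--/', 's']

This matches one or more of a non-whitespace character (captured as 'id'); then one or more of a non-word character; then one or more of one of [ul31] (lazy).
Matches: at [5:13] match 'iu#--/;1', group 1 = 'iu#--/'; at [16:21] match 's /!3', group 1 = 's'.
Because there's exactly one group, `findall` drops the full match and keeps group 1 from each hit.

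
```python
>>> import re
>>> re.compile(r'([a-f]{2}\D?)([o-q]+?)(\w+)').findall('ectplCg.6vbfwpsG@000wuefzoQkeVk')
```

[('ect', 'p', 'lCg'), ('bfw', 'p', 'sG'), ('efz', 'o', 'QkeVk')]

Pattern: exactly 2 of a character in [a-f], then optionally a non-digit (captured); then one or more of a character in [o-q] (lazy) (captured); then one or more of a word character (captured).
`findall` packs the 3 group values into a tuple for every match.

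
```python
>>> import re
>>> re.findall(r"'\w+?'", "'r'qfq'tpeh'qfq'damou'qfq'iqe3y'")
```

["'r'", "'tpeh'", "'damou'", "'iqe3y'"]

With no groups in the pattern, `findall` gives back each whole match — 4 here.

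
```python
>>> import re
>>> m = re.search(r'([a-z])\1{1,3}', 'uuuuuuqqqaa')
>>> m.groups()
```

The match spans [0:4] → 'uuuu'.
Captured: group 1 = 'u'.

('u',)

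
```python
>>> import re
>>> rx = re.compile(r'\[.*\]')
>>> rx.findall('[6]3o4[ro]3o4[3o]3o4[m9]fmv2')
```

Walking the string: at [0:24] → '[6]3o4[ro]3o4[3o]3o4[m9]'.
With no groups in the pattern, `findall` gives back each whole match — 1 here.

['[6]3o4[ro]3o4[3o]3o4[m9]']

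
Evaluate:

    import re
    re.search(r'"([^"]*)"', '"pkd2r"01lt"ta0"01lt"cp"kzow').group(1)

'pkd2r'

The match spans [0:7] → '"pkd2r"'.
Captured: group 1 = 'pkd2r'.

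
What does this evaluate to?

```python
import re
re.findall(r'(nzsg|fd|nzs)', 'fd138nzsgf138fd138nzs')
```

Alternation tries branches left to right and keeps the first one that lets the overall match succeed at that position.
Scanning left to right: at [0:2] match 'fd', group 1 = 'fd'; at [5:9] match 'nzsg', group 1 = 'nzsg'; at [13:15] match 'fd', group 1 = 'fd'; at [18:21] match 'nzs', group 1 = 'nzs'.
With a single group, `findall` returns only what that group captured — 4 items.

['fd', 'nzsg', 'fd', 'nzs']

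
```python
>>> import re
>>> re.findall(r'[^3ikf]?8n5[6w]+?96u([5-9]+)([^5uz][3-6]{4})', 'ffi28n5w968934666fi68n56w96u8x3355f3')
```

This matches optionally any character except [3ikf]; then the literal '8n5', then one or more of one of [6w] (lazy), then the literal '96u'; then one or more of a character in [5-9] (captured); then any character except [5uz], then exactly 4 of a character in [3-6] (captured).
Multiple groups make `findall` return tuples — one 2-tuple for the one match.

[('8', 'x3355')]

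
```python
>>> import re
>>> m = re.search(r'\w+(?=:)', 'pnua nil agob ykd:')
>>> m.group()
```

'ykd'

Lookahead/lookbehind check context without consuming it, so the matched span excludes the asserted characters.
`search` walks the string left to right and returns the first match it finds.
The match spans [14:17] → 'ykd'.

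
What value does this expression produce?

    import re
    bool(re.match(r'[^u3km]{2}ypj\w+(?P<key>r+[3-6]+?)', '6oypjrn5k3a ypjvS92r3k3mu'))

With `match`, the pattern is implicitly anchored at the beginning.
Here position 0 doesn't satisfy it, so the call returns None, and `bool(None)` is False.

False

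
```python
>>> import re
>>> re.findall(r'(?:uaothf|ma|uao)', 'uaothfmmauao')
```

['uaothf', 'ma', 'uao']

Alternation isn't longest-match — the leftmost alternative that fits at this position is chosen.
Scanning left to right: at [0:6] → 'uaothf'; at [7:9] → 'ma'; at [9:12] → 'uao'.
No capturing groups, so `findall` returns the 3 full match strings.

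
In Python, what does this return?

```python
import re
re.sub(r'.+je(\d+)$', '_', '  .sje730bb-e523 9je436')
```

'_'

Each match is replaced by '_'.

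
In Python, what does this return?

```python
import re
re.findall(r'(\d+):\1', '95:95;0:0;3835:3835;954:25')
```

After group 1 captures some text, `\1` only succeeds where that same text appears again.
Because there's exactly one group, `findall` drops the full match and keeps group 1 from each hit.

['95', '0', '3835']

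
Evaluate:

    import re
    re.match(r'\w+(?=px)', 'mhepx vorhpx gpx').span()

Because the assertion is zero-width, the text it checks is not consumed and won't appear in the result.
With `match`, the pattern is implicitly anchored at the beginning.
The match spans [0:3] → 'mhe'.

(0, 3)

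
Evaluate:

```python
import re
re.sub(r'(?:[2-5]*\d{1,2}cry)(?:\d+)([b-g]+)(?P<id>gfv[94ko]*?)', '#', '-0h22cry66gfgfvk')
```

The pattern matches zero or more of a character in [2-5], then 1 to 2 of a digit, then the literal 'cry' (non-capturing group); then one or more of a digit (non-capturing group); then one or more of a character in [b-g] (captured); then the literal 'gfv', then zero or more of one of [94ko] (lazy) (captured as 'id').
A `+?`/`*?`/`{m,n}?` starts at its minimum and grows only as far as needed for what follows to match.
Matches: at [3:15] → '22cry66gfgfv'.
`sub` substitutes '#' at each match site.

'-0h#k'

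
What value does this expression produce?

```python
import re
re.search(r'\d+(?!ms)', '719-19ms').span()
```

The negative lookaround is zero-width — it rules out positions where the adjacent text would match, without consuming anything.
`re.search` scans for the first position where the pattern succeeds.
The match spans [0:3] → '719'.

(0, 3)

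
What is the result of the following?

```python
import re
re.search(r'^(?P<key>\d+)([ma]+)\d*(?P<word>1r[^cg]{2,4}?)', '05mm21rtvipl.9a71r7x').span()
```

(0, 9)

The match spans [0:9] → '05mm21rtv'.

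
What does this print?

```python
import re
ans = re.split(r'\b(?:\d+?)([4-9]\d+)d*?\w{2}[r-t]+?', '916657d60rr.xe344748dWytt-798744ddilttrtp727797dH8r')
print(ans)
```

['', '6657', 'r.xe344748dWytt-', '98744', 'trtp727797dH8r']

The `?` after the quantifier makes it lazy — it takes as little as possible before letting the rest of the pattern try.
`re.split` interleaves the captured-group text with the surrounding fragments.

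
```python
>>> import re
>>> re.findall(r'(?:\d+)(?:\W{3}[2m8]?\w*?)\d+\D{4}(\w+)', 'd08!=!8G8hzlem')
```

['m']

Because there's exactly one group, `findall` drops the full match and keeps group 1 from the one hit.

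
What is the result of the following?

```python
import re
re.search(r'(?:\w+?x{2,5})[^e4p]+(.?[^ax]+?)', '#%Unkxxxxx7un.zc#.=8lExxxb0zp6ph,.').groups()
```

('p6',)

This matches one or more of a word character (lazy), then 2 to 5 of a literal 'x' (non-capturing group); then one or more of any character except [e4p]; then optionally any character, then one or more of any character except [ax] (lazy) (captured).
A non-greedy quantifier consumes as few characters as it can — just enough that the remainder of the pattern still matches from where it stops; whatever follows it matches normally.
`re.search` scans for the first position where the pattern succeeds.
The match spans [2:30] → 'Unkxxxxx7un.zc#.=8lExxxb0zp6'.
Captured: group 1 = 'p6'.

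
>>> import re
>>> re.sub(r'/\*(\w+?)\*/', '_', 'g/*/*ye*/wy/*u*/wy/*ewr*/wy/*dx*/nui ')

Matches: at [3:9] → '/*ye*/'; at [11:16] → '/*u*/'; at [18:25] → '/*ewr*/'; at [27:33] → '/*dx*/'.
`sub` substitutes '_' at each match site.

'g/*_wy_wy_wy_nui '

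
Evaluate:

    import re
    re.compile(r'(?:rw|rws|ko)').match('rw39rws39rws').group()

With `match`, the pattern is implicitly anchored at the beginning.
The match spans [0:2] → 'rw'.

'rw'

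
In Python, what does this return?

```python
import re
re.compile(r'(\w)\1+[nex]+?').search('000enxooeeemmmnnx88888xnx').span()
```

After group 1 captures some text, `\1` only succeeds where that same text appears again.
The match spans [0:4] → '000e'.

(0, 4)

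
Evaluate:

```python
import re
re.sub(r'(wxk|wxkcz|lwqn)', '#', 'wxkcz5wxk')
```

'#cz5#'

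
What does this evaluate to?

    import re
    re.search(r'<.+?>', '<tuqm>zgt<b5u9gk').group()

'<tuqm>'

Unlike `match`, `search` isn't anchored — it looks for the pattern anywhere in the string.
The match spans [0:6] → '<tuqm>'.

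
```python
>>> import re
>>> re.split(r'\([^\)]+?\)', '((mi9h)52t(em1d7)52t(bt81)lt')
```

['', '52t', '52t', 'lt']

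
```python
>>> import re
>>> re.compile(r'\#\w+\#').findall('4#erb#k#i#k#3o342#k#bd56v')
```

Walking the string: at [1:6] → '#erb#'; at [7:10] → '#i#'; at [11:18] → '#3o342#'.
No capturing groups, so `findall` returns the 3 full match strings.

['#erb#', '#i#', '#3o342#']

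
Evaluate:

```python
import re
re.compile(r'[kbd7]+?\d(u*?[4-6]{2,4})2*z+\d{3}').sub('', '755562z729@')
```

This matches one or more of one of [kbd7] (lazy), then a digit; then zero or more of the literal 'u' (lazy), then 2 to 4 of a character in [4-6] (captured); then zero or more of a literal '2', then one or more of a literal 'z', then exactly 3 of a digit.
Matches: at [0:10] → '755562z729'.
`sub` substitutes '' at each match site.

'@'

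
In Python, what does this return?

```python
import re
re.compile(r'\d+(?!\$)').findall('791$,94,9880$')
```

`(?!…)`/`(?<!…)` only lets a position through if the neighbouring text does NOT match; no characters are consumed.
No capturing groups, so `findall` returns the 3 full match strings.

['79', '94', '988']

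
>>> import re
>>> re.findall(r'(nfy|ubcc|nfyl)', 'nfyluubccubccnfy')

['nfy', 'ubcc', 'ubcc', 'nfy']

Alternation tries branches left to right and keeps the first one that lets the overall match succeed at that position.
With a single group, `findall` returns only what that group captured — 4 items.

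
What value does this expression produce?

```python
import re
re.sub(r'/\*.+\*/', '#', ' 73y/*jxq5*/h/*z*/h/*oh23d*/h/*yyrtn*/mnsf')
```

' 73y#mnsf'

Each match is replaced by '#'.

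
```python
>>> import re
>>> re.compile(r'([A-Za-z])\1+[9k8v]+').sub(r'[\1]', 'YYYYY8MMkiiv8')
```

'[Y][M][i]'

After group 1 captures some text, `\1` only succeeds where that same text appears again.
Matches: at [0:6] → 'YYYYY8'; at [6:9] → 'MMk'; at [9:13] → 'iiv8'.
Each match is replaced using the text its own group 1 captured.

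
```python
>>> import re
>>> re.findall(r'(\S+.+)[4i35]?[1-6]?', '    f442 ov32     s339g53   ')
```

['f442 ov32     s339g53   ']

The pattern matches one or more of a non-whitespace character, then one or more of any character (captured); then optionally one of [4i35]; then optionally a character in [1-6].
Matches: at [4:28] match 'f442 ov32     s339g53   ', group 1 = 'f442 ov32     s339g53   '.
One capturing group, so `findall` returns just the captured substring from the one match — 1 in all.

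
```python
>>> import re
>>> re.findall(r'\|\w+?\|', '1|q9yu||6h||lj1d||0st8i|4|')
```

`findall` yields the raw match text (4 of them) because the pattern has no groups.

['|q9yu|', '|6h|', '|lj1d|', '|0st8i|']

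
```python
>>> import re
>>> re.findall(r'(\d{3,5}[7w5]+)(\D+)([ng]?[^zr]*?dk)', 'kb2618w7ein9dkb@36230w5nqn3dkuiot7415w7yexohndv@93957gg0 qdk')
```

This matches 3 to 5 of a digit, then one or more of one of [7w5] (captured); then one or more of a non-digit (captured); then optionally one of [ng], then zero or more of any character except [zr] (lazy), then the literal 'dk' (captured).
Matches: at [2:14] match '2618w7ein9dk', groups = ('2618w7', 'ein', '9dk'); at [16:29] match '36230w5nqn3dk', groups = ('36230w5', 'nqn', '3dk'); at [33:60] match '7415w7yexohndv@93957gg0 qdk', groups = ('7415w7', 'yexohndv@', '93957gg0 qdk').
3 groups means each result is a tuple of 3 captured strings — 3 here.

[('2618w7', 'ein', '9dk'), ('36230w5', 'nqn', '3dk'), ('7415w7', 'yexohndv@', '93957gg0 qdk')]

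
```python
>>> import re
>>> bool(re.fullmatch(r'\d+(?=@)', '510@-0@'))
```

False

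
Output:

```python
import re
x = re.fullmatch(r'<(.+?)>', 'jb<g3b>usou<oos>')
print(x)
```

`fullmatch` succeeds only if the pattern covers the string from start to end.
Here the string isn't matched end-to-end, so the call returns None.

None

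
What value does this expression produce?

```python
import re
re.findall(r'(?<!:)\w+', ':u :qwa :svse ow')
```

A negative assertion filters positions out without eating any characters.
Matches: at [5:7] → 'wa'; at [10:13] → 'vse'; at [14:16] → 'ow'.
With no groups in the pattern, `findall` gives back each whole match — 3 here.

['wa', 'vse', 'ow']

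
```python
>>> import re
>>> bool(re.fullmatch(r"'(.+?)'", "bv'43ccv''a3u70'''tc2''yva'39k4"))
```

False

`re.fullmatch` is like wrapping the pattern in `^…$` (in single-line mode).
Here there's no way to consume every character, so the call returns None, and `bool(None)` is False.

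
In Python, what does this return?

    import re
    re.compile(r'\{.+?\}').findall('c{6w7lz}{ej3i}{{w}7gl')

Matches: at [1:8] → '{6w7lz}'; at [8:14] → '{ej3i}'; at [14:18] → '{{w}'.
`findall` yields the raw match text (3 of them) because the pattern has no groups.

['{6w7lz}', '{ej3i}', '{{w}']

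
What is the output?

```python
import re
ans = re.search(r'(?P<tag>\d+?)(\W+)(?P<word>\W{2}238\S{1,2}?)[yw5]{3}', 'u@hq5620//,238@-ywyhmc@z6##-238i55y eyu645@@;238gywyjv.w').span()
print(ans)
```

(4, 19)

This matches one or more of a digit (lazy) (captured as 'tag'); then one or more of a non-word character (captured); then exactly 2 of a non-word character, then the literal '238', then 1 to 2 of a non-whitespace character (lazy) (captured as 'word'); then exactly 3 of one of [yw5].
`search` walks the string left to right and returns the first match it finds.
The match spans [4:19] → '5620//,238@-ywy'.
Captured: group 1 = '5620', group 2 = '/', group 3 = '/,238@-'.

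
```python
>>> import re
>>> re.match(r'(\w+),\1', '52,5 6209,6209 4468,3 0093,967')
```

None

With `match`, the pattern is implicitly anchored at the beginning.
Here the pattern fails at index 0, so the call returns None.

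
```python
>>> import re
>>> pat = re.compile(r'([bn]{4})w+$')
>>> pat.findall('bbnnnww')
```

['bnnn']

The pattern matches exactly 4 of one of [bn] (captured); then one or more of a literal 'w'; then anchored at the end.
Walking the string: at [1:7] match 'bnnnww', group 1 = 'bnnn'.
With a single group, `findall` returns only what that group captured — 1 item.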